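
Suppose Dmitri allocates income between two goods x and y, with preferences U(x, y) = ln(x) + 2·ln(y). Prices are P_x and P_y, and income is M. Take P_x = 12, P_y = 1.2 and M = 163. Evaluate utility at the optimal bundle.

Demand: x*(P_x,P_y,M) = 1/3·M/P_x and y* = 2/3·M/P_y.
At P_x=12, P_y=1.2, M=163: x* = 1/3·163/12 = 4.5278, y* = 90.5556.
Utility at the optimum: U(4.5278, 90.5556) = 10.5222.

V = 10.5222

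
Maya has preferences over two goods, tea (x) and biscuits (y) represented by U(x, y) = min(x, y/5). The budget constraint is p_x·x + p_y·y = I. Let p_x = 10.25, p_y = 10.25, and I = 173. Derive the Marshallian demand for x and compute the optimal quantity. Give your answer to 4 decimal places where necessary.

x* = 2.813

With perfect complements, no substitution: consume in ratio x:y = 1:5.
Budget: p_x·x + p_y·5·x = I, so (p_x + 5·p_y)·x = I.
Demand: x*(p_x,p_y,I) = I/(p_x + 5·p_y), y* = 5·I/(p_x + 5·p_y).
Here 10.25 + 5·10.25 = 61.5, giving x* = 2.813.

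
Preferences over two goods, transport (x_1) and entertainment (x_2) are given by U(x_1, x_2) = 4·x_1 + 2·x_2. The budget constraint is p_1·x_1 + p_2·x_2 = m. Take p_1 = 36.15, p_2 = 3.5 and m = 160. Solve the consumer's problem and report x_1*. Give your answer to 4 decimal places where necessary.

x_1* = 0

x_2 gives more utility per dollar, so spend all income on x_2: x_2* = m/p_2, x_1* = 0.
Numerically: x_1* = 0, x_2* = 45.7143.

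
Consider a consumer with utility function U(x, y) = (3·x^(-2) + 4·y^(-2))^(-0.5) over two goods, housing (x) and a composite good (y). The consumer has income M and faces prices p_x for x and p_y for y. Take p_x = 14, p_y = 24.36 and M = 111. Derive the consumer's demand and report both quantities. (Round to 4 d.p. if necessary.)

Substitute y = (y/x)·x into the budget: x* = M/(p_x + p_y·(y/x)).
Numerically y/x = 0.915089, so x* = 111/(14 + 24.36·0.915089) = 3.0586 and y* = 0.915089·3.0586 = 2.7989.

x* = 3.0586, y* = 2.7989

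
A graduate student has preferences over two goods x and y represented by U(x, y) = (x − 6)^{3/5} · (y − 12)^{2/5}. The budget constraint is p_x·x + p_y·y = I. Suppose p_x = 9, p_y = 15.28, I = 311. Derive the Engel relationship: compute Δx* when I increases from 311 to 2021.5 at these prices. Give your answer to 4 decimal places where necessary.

Δx* = 114.0333

Discretionary income = 311 − 6·9 − 12·15.28 = 73.64; x* = 6 + 0.6·73.64/9 = 10.9093.
At I' = 2021.5: x* = 124.9427. Change: 124.9427 − 10.9093 = 114.0333.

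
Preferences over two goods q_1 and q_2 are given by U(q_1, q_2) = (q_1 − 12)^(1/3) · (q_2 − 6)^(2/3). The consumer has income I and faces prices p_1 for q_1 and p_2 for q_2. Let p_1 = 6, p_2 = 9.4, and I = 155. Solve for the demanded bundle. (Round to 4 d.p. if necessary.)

MRS = (1/2)·(q_2−6)/(q_1−12). Tangency with p_1/p_2 gives q_2−6 = 2·(p_1/p_2)·(q_1−12).
After buying the subsistence bundle (12, 6), a share 1/3 of the remaining income goes to q_1: q_1* = 12 + 1/3·(I − 12p_1 − 6p_2)/p_1.
Discretionary income = 155 − 12·6 − 6·9.4 = 26.6; q_1* = 12 + 1/3·26.6/6 = 13.4778; q_2* = 6 + 2/3·26.6/9.4 = 7.8865.

q_1* = 13.4778, q_2* = 7.8865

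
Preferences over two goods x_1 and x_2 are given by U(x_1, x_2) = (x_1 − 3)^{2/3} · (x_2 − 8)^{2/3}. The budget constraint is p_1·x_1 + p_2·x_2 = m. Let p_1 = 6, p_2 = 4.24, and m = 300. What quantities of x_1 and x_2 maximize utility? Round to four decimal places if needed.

This is Cobb-Douglas in (x_1−3, x_2−8): tangency gives 2/3·p_2·(x_2−8) = 2/3·p_1·(x_1−3).
Substituting into the budget: x_1* = 3 + 0.5·(m − 3·p_1 − 8·p_2)/p_1, and x_2* = 8 + 0.5·(…)/p_2.
Discretionary income = 300 − 3·6 − 8·4.24 = 248.08; x_1* = 3 + 0.5·248.08/6 = 23.6733; x_2* = 8 + 0.5·248.08/4.24 = 37.2547.

x_1* = 23.6733, x_2* = 37.2547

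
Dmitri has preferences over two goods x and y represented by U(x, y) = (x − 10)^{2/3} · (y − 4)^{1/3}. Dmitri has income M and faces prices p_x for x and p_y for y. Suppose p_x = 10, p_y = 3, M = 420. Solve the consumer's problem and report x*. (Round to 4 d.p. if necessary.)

x* = 30.5333

This is Cobb-Douglas in (x−10, y−4): tangency gives 2/3·p_y·(y−4) = 1/3·p_x·(x−10).
Substituting into the budget: x* = 10 + 2/3·(M − 10·p_x − 4·p_y)/p_x, and y* = 4 + 1/3·(…)/p_y.
Discretionary income = 420 − 10·10 − 4·3 = 308; x* = 10 + 2/3·308/10 = 30.5333.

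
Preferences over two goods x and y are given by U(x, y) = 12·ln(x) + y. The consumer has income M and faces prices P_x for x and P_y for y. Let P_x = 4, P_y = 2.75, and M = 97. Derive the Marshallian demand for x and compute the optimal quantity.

x* = 8.25

MU_x = 12/x, MU_y = 1. Tangency: 12/x = P_x/P_y.
So x*(P_x,P_y) = 12·P_y/P_x, independent of income; and y* = (M − 12·P_y)/P_y.
At the given prices: x* = 12·2.75/4 = 8.25.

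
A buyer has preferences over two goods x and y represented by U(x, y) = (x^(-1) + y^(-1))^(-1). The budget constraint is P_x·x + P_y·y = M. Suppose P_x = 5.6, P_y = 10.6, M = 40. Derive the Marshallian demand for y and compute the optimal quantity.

y* = 2.1852

MU_x ∝ x^(-2), MU_y ∝ y^(-2), so MRS = (y/x)^(2) = P_x/P_y.
Hence y/x = (P_x/P_y)^(1/(2)), i.e. raised to the 0.5 power.
With the ratio pinned down, the budget gives x* = M/(P_x + P_y·(y/x)) and y* = (y/x)·x*.
Numerically y/x = 0.726844, so x* = 40/(5.6 + 10.6·0.726844) = 3.0065 and y* = 0.726844·3.0065 = 2.1852.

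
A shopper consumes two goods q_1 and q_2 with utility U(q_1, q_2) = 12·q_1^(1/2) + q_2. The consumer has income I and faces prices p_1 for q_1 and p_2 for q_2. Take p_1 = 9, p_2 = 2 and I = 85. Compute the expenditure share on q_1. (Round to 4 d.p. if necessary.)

Plugging in: q_1* = (6·2/9)² = 1.7778, q_2* = 34.5.
Expenditure on q_1: 9·1.7778 = 16; share = 0.1882.

share on q_1 = 0.1882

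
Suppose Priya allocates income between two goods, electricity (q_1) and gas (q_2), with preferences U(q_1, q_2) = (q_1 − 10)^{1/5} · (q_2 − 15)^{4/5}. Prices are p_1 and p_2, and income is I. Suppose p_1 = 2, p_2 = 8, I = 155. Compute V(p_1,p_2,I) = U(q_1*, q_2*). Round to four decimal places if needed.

This is Cobb-Douglas in (q_1−10, q_2−15): tangency gives 0.2·p_2·(q_2−15) = 0.8·p_1·(q_1−10).
After buying the subsistence bundle (10, 15), a share 0.2 of the remaining income goes to q_1: q_1* = 10 + 0.2·(I − 10p_1 − 15p_2)/p_1.
Discretionary income = 155 − 10·2 − 15·8 = 15; q_1* = 10 + 0.2·15/2 = 11.5; q_2* = 15 + 0.8·15/8 = 16.5.
Utility at the optimum: U(11.5, 16.5) = 1.5.

V = 1.5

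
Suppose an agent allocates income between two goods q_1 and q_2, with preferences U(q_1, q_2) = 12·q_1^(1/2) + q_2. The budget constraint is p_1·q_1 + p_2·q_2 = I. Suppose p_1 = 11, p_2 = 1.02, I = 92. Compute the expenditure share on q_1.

Utility is quasi-linear in q_2; the FOC for q_1 is 6/√q_1 = p_1/p_2.
Solve: √q_1 = 6·p_2/p_1, so q_1*(p_1,p_2) = (6·p_2/p_1)², and q_2* = (I − p_1·q_1*)/p_2.
Plugging in: q_1* = (6·1.02/11)² = 0.3095, q_2* = 86.8579.
Expenditure on q_1: 11·0.3095 = 3.4049; share = 0.037.

share on q_1 = 0.037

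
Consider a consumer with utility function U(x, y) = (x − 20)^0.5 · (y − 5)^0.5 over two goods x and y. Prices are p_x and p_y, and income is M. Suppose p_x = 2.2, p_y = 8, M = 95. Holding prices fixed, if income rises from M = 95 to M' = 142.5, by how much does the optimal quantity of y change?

Discretionary income = 95 − 20·2.2 − 5·8 = 11; y* = 5 + 0.5·11/8 = 5.6875.
At M' = 142.5: y* = 8.6562. Change: 8.6562 − 5.6875 = 2.9688.

Δy* = 2.9688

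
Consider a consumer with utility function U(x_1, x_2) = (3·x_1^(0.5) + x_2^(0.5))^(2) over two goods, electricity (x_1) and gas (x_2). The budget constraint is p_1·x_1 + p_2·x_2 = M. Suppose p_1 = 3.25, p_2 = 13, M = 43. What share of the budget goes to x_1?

share on x_1 = 0.973

Substitute x_2 = (x_2/x_1)·x_1 into the budget: x_1* = M/(p_1 + p_2·(x_2/x_1)).
Numerically x_2/x_1 = 0.006944, so x_1* = 43/(3.25 + 13·0.006944) = 12.8732 and x_2* = 0.006944·12.8732 = 0.0894.
Expenditure on x_1: 3.25·12.8732 = 41.8378; share = 0.973.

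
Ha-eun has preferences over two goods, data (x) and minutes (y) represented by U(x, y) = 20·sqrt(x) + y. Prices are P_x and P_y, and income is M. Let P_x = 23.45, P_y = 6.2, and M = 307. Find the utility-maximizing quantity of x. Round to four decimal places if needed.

x* = 6.9903

Utility is quasi-linear in y; the FOC for x is 10/√x = P_x/P_y.
Thus x* = (10·P_y/P_x)² — independent of M — with the rest of income spent on y.
Plugging in: x* = (10·6.2/23.45)² = 6.9903.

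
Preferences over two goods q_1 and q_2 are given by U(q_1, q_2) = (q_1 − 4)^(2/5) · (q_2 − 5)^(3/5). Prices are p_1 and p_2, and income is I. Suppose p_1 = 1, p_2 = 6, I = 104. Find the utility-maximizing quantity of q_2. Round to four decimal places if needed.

q_2* = 12

Let q_1' = q_1−4, q_2' = q_2−5. MRS = (2/3)·q_2'/q_1' = p_1/p_2.
Substituting into the budget: q_1* = 4 + 0.4·(I − 4·p_1 − 5·p_2)/p_1, and q_2* = 5 + 0.6·(…)/p_2.
Discretionary income = 104 − 4·1 − 5·6 = 70; q_2* = 5 + 0.6·70/6 = 12.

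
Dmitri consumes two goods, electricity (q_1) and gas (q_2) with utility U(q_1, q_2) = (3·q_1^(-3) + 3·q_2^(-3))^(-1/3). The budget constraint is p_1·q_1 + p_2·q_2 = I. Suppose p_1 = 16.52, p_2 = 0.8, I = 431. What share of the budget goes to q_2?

Substitute q_2 = (q_2/q_1)·q_1 into the budget: q_1* = I/(p_1 + p_2·(q_2/q_1)).
Numerically q_2/q_1 = 2.131719, so q_1* = 431/(16.52 + 0.8·2.131719) = 23.6483 and q_2* = 2.131719·23.6483 = 50.4116.
Expenditure on q_2: 0.8·50.4116 = 40.3293; share = 0.0936.

share on q_2 = 0.0936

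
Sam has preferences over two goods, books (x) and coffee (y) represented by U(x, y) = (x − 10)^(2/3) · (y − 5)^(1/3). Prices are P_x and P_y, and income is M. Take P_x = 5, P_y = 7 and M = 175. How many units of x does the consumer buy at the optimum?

This is Cobb-Douglas in (x−10, y−5): tangency gives 2/3·P_y·(y−5) = 1/3·P_x·(x−10).
After buying the subsistence bundle (10, 5), a share 2/3 of the remaining income goes to x: x* = 10 + 2/3·(M − 10P_x − 5P_y)/P_x.
Discretionary income = 175 − 10·5 − 5·7 = 90; x* = 10 + 2/3·90/5 = 22.

x* = 22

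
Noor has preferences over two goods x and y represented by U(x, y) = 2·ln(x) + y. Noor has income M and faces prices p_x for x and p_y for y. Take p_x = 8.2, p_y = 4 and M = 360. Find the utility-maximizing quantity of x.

MU_x = 2/x, MU_y = 1. Tangency: 2/x = p_x/p_y.
So x*(p_x,p_y) = 2·p_y/p_x, independent of income; and y* = (M − 2·p_y)/p_y.
At the given prices: x* = 2·4/8.2 = 0.9756.

x* = 0.9756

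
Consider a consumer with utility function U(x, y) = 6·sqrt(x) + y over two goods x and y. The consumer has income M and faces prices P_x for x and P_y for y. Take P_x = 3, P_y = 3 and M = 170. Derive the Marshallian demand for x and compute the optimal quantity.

x* = 9

Utility is quasi-linear in y; the FOC for x is 3/√x = P_x/P_y.
Solve: √x = 3·P_y/P_x, so x*(P_x,P_y) = (3·P_y/P_x)², and y* = (M − P_x·x*)/P_y.
Plugging in: x* = (3·3/3)² = 9.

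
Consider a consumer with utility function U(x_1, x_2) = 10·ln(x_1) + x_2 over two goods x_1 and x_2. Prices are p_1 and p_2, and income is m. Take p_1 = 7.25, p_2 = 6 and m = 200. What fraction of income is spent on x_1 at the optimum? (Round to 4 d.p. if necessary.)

Set MRS = p_1/p_2: (10/x_1)/1 = p_1/p_2.
So x_1*(p_1,p_2) = 10·p_2/p_1, independent of income; and x_2* = (m − 10·p_2)/p_2.
At the given prices: x_1* = 10·6/7.25 = 8.2759, and x_2* = 23.3333.
Expenditure on x_1: 7.25·8.2759 = 60; share = 0.3.

share on x_1 = 0.3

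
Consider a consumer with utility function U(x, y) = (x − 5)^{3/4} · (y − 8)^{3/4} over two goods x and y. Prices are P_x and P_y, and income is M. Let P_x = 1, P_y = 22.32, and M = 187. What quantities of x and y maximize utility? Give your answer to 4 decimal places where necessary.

x* = 6.72, y* = 8.0771

Let x' = x−5, y' = y−8. MRS = y'/x' = P_x/P_y.
Substituting into the budget: x* = 5 + 0.5·(M − 5·P_x − 8·P_y)/P_x, and y* = 8 + 0.5·(…)/P_y.
Discretionary income = 187 − 5·1 − 8·22.32 = 3.44; x* = 5 + 0.5·3.44/1 = 6.72; y* = 8 + 0.5·3.44/22.32 = 8.0771.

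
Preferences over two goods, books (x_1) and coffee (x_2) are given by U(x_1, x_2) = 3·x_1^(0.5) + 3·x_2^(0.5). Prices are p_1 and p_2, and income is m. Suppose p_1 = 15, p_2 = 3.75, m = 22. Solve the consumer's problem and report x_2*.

From the CES first-order condition, (x_2/x_1)^(0.5) = p_1/p_2.
Hence x_2/x_1 = (p_1/p_2)^(1/(0.5)), i.e. raised to the 2 power.
With the ratio pinned down, the budget gives x_1* = m/(p_1 + p_2·(x_2/x_1)) and x_2* = (x_2/x_1)·x_1*.
Numerically x_2/x_1 = 16, so x_1* = 22/(15 + 3.75·16) = 0.2933 and x_2* = 16·0.2933 = 4.6933.

x_2* = 4.6933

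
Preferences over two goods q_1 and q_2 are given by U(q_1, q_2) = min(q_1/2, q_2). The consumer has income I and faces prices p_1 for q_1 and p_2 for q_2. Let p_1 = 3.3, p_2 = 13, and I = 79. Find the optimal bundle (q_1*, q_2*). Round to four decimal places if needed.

Demand: q_1*(p_1,p_2,I) = 2·I/(2·p_1 + p_2), q_2* = I/(2·p_1 + p_2).
Here 2·3.3 + 13 = 19.6, giving q_1* = 8.0612 and q_2* = 4.0306.

q_1* = 8.0612, q_2* = 4.0306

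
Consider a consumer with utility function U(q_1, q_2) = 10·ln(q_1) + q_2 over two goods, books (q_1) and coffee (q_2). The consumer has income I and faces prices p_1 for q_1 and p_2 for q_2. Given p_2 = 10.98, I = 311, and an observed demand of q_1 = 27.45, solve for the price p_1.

p_1 = 4

MU_q_1 = 10/q_1, MU_q_2 = 1. Tangency: 10/q_1 = p_1/p_2.
So q_1*(p_1,p_2) = 10·p_2/p_1, independent of income; and q_2* = (I − 10·p_2)/p_2.
Set q_1* = 27.45 in the demand function and solve for p_1: p_1 = 4.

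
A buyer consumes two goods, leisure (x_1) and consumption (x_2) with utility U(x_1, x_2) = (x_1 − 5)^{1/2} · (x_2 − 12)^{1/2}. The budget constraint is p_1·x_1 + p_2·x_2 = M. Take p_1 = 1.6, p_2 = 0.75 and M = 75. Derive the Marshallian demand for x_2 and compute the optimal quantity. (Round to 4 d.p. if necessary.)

x_2* = 50.6667

MRS = (x_2−12)/(x_1−5). Tangency with p_1/p_2 gives x_2−12 = (p_1/p_2)·(x_1−5).
Substituting into the budget: x_1* = 5 + 0.5·(M − 5·p_1 − 12·p_2)/p_1, and x_2* = 12 + 0.5·(…)/p_2.
Discretionary income = 75 − 5·1.6 − 12·0.75 = 58; x_2* = 12 + 0.5·58/0.75 = 50.6667.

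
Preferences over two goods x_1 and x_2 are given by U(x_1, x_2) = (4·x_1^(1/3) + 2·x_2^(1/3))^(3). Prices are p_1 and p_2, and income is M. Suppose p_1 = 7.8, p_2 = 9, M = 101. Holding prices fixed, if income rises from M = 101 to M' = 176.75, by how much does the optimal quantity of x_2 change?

Δx_2* = 2.0843

Numerically x_2/x_1 = 0.285255, so x_1* = 101/(7.8 + 9·0.285255) = 9.7422 and x_2* = 0.285255·9.7422 = 2.779.
At M' = 176.75: x_2* = 4.8633. Change: 4.8633 − 2.779 = 2.0843.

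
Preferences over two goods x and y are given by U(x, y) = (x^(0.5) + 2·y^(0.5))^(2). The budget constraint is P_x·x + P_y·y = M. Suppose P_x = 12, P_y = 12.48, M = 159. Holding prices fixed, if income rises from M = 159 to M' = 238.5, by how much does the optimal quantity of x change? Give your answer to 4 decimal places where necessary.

With the ratio pinned down, the budget gives x* = M/(P_x + P_y·(y/x)) and y* = (y/x)·x*.
Numerically y/x = 3.698225, so x* = 159/(12 + 12.48·3.698225) = 2.7341.
At M' = 238.5: x* = 4.1012. Change: 4.1012 − 2.7341 = 1.3671.

Δx* = 1.3671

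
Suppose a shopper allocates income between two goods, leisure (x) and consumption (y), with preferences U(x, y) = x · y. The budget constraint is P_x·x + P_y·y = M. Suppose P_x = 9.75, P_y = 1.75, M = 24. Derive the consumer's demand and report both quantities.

x* = 1.2308, y* = 6.8571

At P_x=9.75, P_y=1.75, M=24: x* = 0.5·24/9.75 = 1.2308, y* = 6.8571.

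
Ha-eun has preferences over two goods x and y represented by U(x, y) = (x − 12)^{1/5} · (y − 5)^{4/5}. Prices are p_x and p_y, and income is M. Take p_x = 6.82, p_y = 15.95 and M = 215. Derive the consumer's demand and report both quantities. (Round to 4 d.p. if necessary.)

x* = 13.5663, y* = 7.6789

Let x' = x−12, y' = y−5. MRS = (1/4)·y'/x' = p_x/p_y.
After buying the subsistence bundle (12, 5), a share 0.2 of the remaining income goes to x: x* = 12 + 0.2·(M − 12p_x − 5p_y)/p_x.
Discretionary income = 215 − 12·6.82 − 5·15.95 = 53.41; x* = 12 + 0.2·53.41/6.82 = 13.5663; y* = 5 + 0.8·53.41/15.95 = 7.6789.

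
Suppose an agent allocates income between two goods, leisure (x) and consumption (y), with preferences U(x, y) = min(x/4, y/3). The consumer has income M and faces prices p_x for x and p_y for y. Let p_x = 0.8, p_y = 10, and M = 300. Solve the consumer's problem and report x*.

Leontief preferences: the optimum is at the kink where x/4 = y/3, i.e. y = (3/4)·x.
Budget: p_x·x + p_y·(3/4)·x = M, so (4·p_x + 3·p_y)·x = 4·M.
Demand: x*(p_x,p_y,M) = 4·M/(4·p_x + 3·p_y), y* = 3·M/(4·p_x + 3·p_y).
Here 4·0.8 + 3·10 = 33.2, giving x* = 36.1446.

x* = 36.1446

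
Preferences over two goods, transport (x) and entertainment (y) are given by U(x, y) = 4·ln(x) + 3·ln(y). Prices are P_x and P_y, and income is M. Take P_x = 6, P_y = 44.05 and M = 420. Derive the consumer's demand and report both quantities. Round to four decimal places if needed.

x* = 40, y* = 4.0863

Demand: x*(P_x,P_y,M) = 4/7·M/P_x and y* = 3/7·M/P_y.
At P_x=6, P_y=44.05, M=420: x* = 4/7·420/6 = 40, y* = 4.0863.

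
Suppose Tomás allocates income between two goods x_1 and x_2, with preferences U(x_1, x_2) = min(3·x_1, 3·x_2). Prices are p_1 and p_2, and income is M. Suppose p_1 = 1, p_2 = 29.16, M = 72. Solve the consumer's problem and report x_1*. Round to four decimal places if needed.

Leontief preferences: the optimum is at the kink where x_1/3 = x_2/3, i.e. x_2 = x_1.
Budget: p_1·x_1 + p_2·x_1 = M, so (3·p_1 + 3·p_2)·x_1 = 3·M.
Demand: x_1*(p_1,p_2,M) = 3·M/(3·p_1 + 3·p_2), x_2* = 3·M/(3·p_1 + 3·p_2).
Here 3·1 + 3·29.16 = 90.48, giving x_1* = 2.3873.

x_1* = 2.3873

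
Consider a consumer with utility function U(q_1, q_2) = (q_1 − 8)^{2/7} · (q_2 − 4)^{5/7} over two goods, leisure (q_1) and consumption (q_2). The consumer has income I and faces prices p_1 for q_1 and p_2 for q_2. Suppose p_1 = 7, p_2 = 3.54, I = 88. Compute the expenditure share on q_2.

share on q_2 = 0.3057

MRS = (2/5)·(q_2−4)/(q_1−8). Tangency with p_1/p_2 gives q_2−4 = (5/2)·(p_1/p_2)·(q_1−8).
After buying the subsistence bundle (8, 4), a share 2/7 of the remaining income goes to q_1: q_1* = 8 + 2/7·(I − 8p_1 − 4p_2)/p_1.
Discretionary income = 88 − 8·7 − 4·3.54 = 17.84; q_1* = 8 + 2/7·17.84/7 = 8.7282; q_2* = 4 + 5/7·17.84/3.54 = 7.5997.
Expenditure on q_2: 3.54·7.5997 = 26.9029; share = 0.3057.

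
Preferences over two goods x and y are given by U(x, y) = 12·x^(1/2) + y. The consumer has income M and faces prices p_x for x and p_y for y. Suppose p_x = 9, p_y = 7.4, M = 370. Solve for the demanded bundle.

x* = 24.3378, y* = 20.4

MU_x = 6/√x, MU_y = 1. Tangency: 6/√x = p_x/p_y.
Solve: √x = 6·p_y/p_x, so x*(p_x,p_y) = (6·p_y/p_x)², and y* = (M − p_x·x*)/p_y.
Plugging in: x* = (6·7.4/9)² = 24.3378, y* = 20.4.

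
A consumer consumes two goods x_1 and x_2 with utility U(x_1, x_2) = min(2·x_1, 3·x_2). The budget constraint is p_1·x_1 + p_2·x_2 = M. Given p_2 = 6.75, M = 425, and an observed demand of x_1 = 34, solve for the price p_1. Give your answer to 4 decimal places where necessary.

Leontief preferences: the optimum is at the kink where x_1/3 = x_2/2, i.e. x_2 = (2/3)·x_1.
Budget: p_1·x_1 + p_2·(2/3)·x_1 = M, so (3·p_1 + 2·p_2)·x_1 = 3·M.
Demand: x_1*(p_1,p_2,M) = 3·M/(3·p_1 + 2·p_2), x_2* = 2·M/(3·p_1 + 2·p_2).
Set x_1* = 34 in the demand function and solve for p_1: p_1 = 8.

p_1 = 8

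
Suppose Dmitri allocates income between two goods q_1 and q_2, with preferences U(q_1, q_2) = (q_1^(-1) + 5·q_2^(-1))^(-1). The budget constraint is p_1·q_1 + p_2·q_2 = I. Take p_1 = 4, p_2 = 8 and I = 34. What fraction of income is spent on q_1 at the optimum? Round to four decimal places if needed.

share on q_1 = 0.2403

From the CES first-order condition, (1/5)·(q_2/q_1)^(2) = p_1/p_2.
Hence q_2/q_1 = (5·p_1/p_2)^(1/(2)), i.e. raised to the 0.5 power.
With the ratio pinned down, the budget gives q_1* = I/(p_1 + p_2·(q_2/q_1)) and q_2* = (q_2/q_1)·q_1*.
Numerically q_2/q_1 = 1.581139, so q_1* = 34/(4 + 8·1.581139) = 2.0422 and q_2* = 1.581139·2.0422 = 3.2289.
Expenditure on q_1: 4·2.0422 = 8.1686; share = 0.2403.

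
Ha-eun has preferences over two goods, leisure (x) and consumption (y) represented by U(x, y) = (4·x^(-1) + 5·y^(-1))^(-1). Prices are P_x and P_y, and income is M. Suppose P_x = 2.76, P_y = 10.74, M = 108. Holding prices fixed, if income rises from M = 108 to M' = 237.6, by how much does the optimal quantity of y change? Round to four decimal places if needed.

Δy* = 8.3025

MU_x ∝ 4·x^(-2), MU_y ∝ 5·y^(-2), so MRS = (4/5)·(y/x)^(2) = P_x/P_y.
Hence y/x = ((5/4)·P_x/P_y)^(1/(2)), i.e. raised to the 0.5 power.
Substitute y = (y/x)·x into the budget: x* = M/(P_x + P_y·(y/x)).
Numerically y/x = 0.566771, so x* = 108/(2.76 + 10.74·0.566771) = 12.2074 and y* = 0.566771·12.2074 = 6.9188.
At M' = 237.6: y* = 15.2213. Change: 15.2213 − 6.9188 = 8.3025.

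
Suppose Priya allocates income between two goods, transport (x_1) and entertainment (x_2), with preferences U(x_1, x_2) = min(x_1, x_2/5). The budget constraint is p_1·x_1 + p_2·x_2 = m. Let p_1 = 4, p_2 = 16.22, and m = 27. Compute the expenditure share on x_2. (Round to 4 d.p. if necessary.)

share on x_2 = 0.953

Leontief preferences: the optimum is at the kink where x_1/1 = x_2/5, i.e. x_2 = 5·x_1.
Budget: p_1·x_1 + p_2·5·x_1 = m, so (p_1 + 5·p_2)·x_1 = m.
Demand: x_1*(p_1,p_2,m) = m/(p_1 + 5·p_2), x_2* = 5·m/(p_1 + 5·p_2).
Here 4 + 5·16.22 = 85.1, giving x_1* = 0.3173 and x_2* = 1.5864.
Expenditure on x_2: 16.22·1.5864 = 25.7309; share = 0.953.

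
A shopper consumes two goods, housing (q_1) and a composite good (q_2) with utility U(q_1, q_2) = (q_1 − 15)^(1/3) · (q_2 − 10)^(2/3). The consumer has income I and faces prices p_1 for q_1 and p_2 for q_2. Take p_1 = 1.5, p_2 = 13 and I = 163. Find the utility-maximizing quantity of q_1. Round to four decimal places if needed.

MRS = (1/2)·(q_2−10)/(q_1−15). Tangency with p_1/p_2 gives q_2−10 = 2·(p_1/p_2)·(q_1−15).
Substituting into the budget: q_1* = 15 + 1/3·(I − 15·p_1 − 10·p_2)/p_1, and q_2* = 10 + 2/3·(…)/p_2.
Discretionary income = 163 − 15·1.5 − 10·13 = 10.5; q_1* = 15 + 1/3·10.5/1.5 = 17.3333.

q_1* = 17.3333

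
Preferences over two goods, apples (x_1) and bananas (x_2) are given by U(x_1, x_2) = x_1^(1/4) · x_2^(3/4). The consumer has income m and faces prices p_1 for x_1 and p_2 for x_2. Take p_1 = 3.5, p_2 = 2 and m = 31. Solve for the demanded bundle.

x_1* = 2.2143, x_2* = 11.625

MU_x_1/MU_x_2 = (0.25·x_2)/(0.75·x_1); tangency sets this equal to p_1/p_2.
So 0.25·p_2·x_2 = 0.75·p_1·x_1; combined with the budget, a share 0.25 of income goes to x_1.
Demand: x_1*(p_1,p_2,m) = 0.25·m/p_1 and x_2* = 0.75·m/p_2.
At p_1=3.5, p_2=2, m=31: x_1* = 0.25·31/3.5 = 2.2143, x_2* = 11.625.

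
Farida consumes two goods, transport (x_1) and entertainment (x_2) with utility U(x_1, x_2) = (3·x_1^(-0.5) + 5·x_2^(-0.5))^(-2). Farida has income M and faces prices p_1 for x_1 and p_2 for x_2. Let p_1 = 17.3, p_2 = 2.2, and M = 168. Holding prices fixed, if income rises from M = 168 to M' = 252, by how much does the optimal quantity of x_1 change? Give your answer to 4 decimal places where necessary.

Δx_1* = 2.8446

Substitute x_2 = (x_2/x_1)·x_1 into the budget: x_1* = M/(p_1 + p_2·(x_2/x_1)).
Numerically x_2/x_1 = 5.558805, so x_1* = 168/(17.3 + 2.2·5.558805) = 5.6893.
At M' = 252: x_1* = 8.5339. Change: 8.5339 − 5.6893 = 2.8446.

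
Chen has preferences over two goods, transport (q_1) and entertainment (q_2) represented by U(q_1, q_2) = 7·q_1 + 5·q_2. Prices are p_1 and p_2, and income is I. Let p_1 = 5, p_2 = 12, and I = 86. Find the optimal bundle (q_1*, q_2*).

Perfect substitutes: compare marginal utility per dollar. 7/p_1 vs 5/p_2 → 1.4 vs 0.4167.
q_1 gives more utility per dollar, so spend all income on q_1: q_1* = I/p_1, q_2* = 0.
Numerically: q_1* = 17.2, q_2* = 0.

q_1* = 17.2, q_2* = 0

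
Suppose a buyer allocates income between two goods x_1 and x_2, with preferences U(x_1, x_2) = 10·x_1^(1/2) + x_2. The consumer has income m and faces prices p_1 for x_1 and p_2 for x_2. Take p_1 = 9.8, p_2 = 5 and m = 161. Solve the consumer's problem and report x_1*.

x_1* = 6.5077

MU_x_1 = 5/√x_1, MU_x_2 = 1. Tangency: 5/√x_1 = p_1/p_2.
Thus x_1* = (5·p_2/p_1)² — independent of m — with the rest of income spent on x_2.
Plugging in: x_1* = (5·5/9.8)² = 6.5077.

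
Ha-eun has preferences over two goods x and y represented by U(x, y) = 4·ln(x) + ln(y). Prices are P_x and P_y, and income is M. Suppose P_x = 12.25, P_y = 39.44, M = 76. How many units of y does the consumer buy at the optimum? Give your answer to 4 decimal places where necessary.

y* = 0.3854

MU_x/MU_y = (4·y)/(x); tangency sets this equal to P_x/P_y.
So 4·P_y·y = P_x·x; combined with the budget, a share 0.8 of income goes to x.
Demand: x*(P_x,P_y,M) = 0.8·M/P_x and y* = 0.2·M/P_y.
At P_x=12.25, P_y=39.44, M=76: y* = 0.2·76/39.44 = 0.3854.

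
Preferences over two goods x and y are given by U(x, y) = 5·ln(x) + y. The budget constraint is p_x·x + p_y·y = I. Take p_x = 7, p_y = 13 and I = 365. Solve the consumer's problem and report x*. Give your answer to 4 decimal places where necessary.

x* = 9.2857

Set MRS = p_x/p_y: (5/x)/1 = p_x/p_y.
So x*(p_x,p_y) = 5·p_y/p_x, independent of income; and y* = (I − 5·p_y)/p_y.
At the given prices: x* = 5·13/7 = 9.2857.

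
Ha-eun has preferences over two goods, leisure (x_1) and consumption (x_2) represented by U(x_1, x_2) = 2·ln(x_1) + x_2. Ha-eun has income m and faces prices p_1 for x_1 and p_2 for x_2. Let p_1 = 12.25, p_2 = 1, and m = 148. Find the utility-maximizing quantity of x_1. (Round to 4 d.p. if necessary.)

x_1* = 0.1633

Set MRS = p_1/p_2: (2/x_1)/1 = p_1/p_2.
So x_1*(p_1,p_2) = 2·p_2/p_1, independent of income; and x_2* = (m − 2·p_2)/p_2.
At the given prices: x_1* = 2·1/12.25 = 0.1633.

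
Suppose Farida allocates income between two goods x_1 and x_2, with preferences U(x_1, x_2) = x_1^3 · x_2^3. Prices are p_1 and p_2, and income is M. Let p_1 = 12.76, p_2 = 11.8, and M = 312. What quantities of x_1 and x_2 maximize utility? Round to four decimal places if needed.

At p_1=12.76, p_2=11.8, M=312: x_1* = 0.5·312/12.76 = 12.2257, x_2* = 13.2203.

x_1* = 12.2257, x_2* = 13.2203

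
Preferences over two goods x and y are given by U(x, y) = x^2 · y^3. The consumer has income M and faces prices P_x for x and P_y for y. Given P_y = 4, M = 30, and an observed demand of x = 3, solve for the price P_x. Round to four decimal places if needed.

P_x = 4

The MRS is (2/3)·y/x. Set MRS = P_x/P_y.
Rearranging, P_y·y = (3/2)·P_x·x. Substituting into the budget gives P_x·x·(1 + (3/2)) = M.
Demand: x*(P_x,P_y,M) = 0.4·M/P_x and y* = 0.6·M/P_y.
Set x* = 3 in the demand function and solve for P_x: P_x = 4.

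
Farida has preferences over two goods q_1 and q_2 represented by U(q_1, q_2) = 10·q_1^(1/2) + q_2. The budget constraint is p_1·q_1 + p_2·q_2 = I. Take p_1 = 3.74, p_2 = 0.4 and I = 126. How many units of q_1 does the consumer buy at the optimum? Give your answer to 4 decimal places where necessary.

q_1* = 0.286

MU_q_1 = 5/√q_1, MU_q_2 = 1. Tangency: 5/√q_1 = p_1/p_2.
Solve: √q_1 = 5·p_2/p_1, so q_1*(p_1,p_2) = (5·p_2/p_1)², and q_2* = (I − p_1·q_1*)/p_2.
Plugging in: q_1* = (5·0.4/3.74)² = 0.286.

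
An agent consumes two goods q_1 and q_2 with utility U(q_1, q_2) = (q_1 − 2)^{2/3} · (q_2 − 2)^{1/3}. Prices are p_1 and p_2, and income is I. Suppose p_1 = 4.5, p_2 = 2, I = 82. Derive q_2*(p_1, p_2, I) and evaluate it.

Substituting into the budget: q_1* = 2 + 2/3·(I − 2·p_1 − 2·p_2)/p_1, and q_2* = 2 + 1/3·(…)/p_2.
Discretionary income = 82 − 2·4.5 − 2·2 = 69; q_2* = 2 + 1/3·69/2 = 13.5.

q_2* = 13.5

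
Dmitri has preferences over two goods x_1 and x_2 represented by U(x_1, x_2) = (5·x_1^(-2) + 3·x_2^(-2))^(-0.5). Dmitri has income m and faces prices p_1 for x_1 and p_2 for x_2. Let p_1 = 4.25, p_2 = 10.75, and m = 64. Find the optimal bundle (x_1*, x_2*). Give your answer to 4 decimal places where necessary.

From the CES first-order condition, (5/3)·(x_2/x_1)^(3) = p_1/p_2.
Solve for the ratio: x_2/x_1 = [(3/5)·p_1/p_2]^(1/3).
With the ratio pinned down, the budget gives x_1* = m/(p_1 + p_2·(x_2/x_1)) and x_2* = (x_2/x_1)·x_1*.
Numerically x_2/x_1 = 0.619028, so x_1* = 64/(4.25 + 10.75·0.619028) = 5.8691 and x_2* = 0.619028·5.8691 = 3.6331.

x_1* = 5.8691, x_2* = 3.6331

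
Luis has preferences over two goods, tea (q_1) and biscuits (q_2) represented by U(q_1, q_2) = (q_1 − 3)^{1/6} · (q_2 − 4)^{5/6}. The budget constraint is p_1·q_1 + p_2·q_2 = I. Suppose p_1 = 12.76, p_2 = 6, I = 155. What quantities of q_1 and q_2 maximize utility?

q_1* = 4.2111, q_2* = 16.8778

Let q_1' = q_1−3, q_2' = q_2−4. MRS = (1/5)·q_2'/q_1' = p_1/p_2.
Substituting into the budget: q_1* = 3 + 1/6·(I − 3·p_1 − 4·p_2)/p_1, and q_2* = 4 + 5/6·(…)/p_2.
Discretionary income = 155 − 3·12.76 − 4·6 = 92.72; q_1* = 3 + 1/6·92.72/12.76 = 4.2111; q_2* = 4 + 5/6·92.72/6 = 16.8778.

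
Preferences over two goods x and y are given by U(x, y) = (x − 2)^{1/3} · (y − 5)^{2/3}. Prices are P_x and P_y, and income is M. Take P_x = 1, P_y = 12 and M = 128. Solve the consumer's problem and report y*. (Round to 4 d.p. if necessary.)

Let x' = x−2, y' = y−5. MRS = (1/2)·y'/x' = P_x/P_y.
Substituting into the budget: x* = 2 + 1/3·(M − 2·P_x − 5·P_y)/P_x, and y* = 5 + 2/3·(…)/P_y.
Discretionary income = 128 − 2·1 − 5·12 = 66; y* = 5 + 2/3·66/12 = 8.6667.

y* = 8.6667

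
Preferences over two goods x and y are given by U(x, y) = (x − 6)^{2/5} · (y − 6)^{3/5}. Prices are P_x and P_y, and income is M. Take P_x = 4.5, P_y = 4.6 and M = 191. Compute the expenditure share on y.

Let x' = x−6, y' = y−6. MRS = (2/3)·y'/x' = P_x/P_y.
Substituting into the budget: x* = 6 + 0.4·(M − 6·P_x − 6·P_y)/P_x, and y* = 6 + 0.6·(…)/P_y.
Discretionary income = 191 − 6·4.5 − 6·4.6 = 136.4; x* = 6 + 0.4·136.4/4.5 = 18.1244; y* = 6 + 0.6·136.4/4.6 = 23.7913.
Expenditure on y: 4.6·23.7913 = 109.44; share = 0.573.

share on y = 0.573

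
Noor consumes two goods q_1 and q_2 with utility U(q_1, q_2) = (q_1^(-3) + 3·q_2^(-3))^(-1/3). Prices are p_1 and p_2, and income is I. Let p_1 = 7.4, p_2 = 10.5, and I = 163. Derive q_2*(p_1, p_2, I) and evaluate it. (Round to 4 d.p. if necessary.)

Substitute q_2 = (q_2/q_1)·q_1 into the budget: q_1* = I/(p_1 + p_2·(q_2/q_1)).
Numerically q_2/q_1 = 1.205843, so q_1* = 163/(7.4 + 10.5·1.205843) = 8.1251 and q_2* = 1.205843·8.1251 = 9.7976.

q_2* = 9.7976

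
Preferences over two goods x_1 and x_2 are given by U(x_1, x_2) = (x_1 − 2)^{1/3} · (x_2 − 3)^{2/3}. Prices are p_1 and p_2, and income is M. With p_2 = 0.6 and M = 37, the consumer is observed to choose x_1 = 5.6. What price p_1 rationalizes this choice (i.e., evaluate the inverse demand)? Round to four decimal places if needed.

This is Cobb-Douglas in (x_1−2, x_2−3): tangency gives 1/3·p_2·(x_2−3) = 2/3·p_1·(x_1−2).
Substituting into the budget: x_1* = 2 + 1/3·(M − 2·p_1 − 3·p_2)/p_1, and x_2* = 3 + 2/3·(…)/p_2.
Set x_1* = 5.6 in the demand function and solve for p_1: p_1 = 2.75.

p_1 = 2.75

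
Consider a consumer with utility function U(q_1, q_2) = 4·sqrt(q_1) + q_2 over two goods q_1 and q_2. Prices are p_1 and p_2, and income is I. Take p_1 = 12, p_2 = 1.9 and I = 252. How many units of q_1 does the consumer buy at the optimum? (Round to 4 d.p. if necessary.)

Plugging in: q_1* = (2·1.9/12)² = 0.1003.

q_1* = 0.1003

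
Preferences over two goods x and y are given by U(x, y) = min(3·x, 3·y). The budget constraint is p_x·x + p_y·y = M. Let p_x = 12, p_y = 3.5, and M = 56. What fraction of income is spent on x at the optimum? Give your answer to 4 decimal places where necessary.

With perfect complements, no substitution: consume in ratio x:y = 3:3.
Budget: p_x·x + p_y·x = M, so (3·p_x + 3·p_y)·x = 3·M.
Demand: x*(p_x,p_y,M) = 3·M/(3·p_x + 3·p_y), y* = 3·M/(3·p_x + 3·p_y).
Here 3·12 + 3·3.5 = 46.5, giving x* = 3.6129 and y* = 3.6129.
Expenditure on x: 12·3.6129 = 43.3548; share = 0.7742.

share on x = 0.7742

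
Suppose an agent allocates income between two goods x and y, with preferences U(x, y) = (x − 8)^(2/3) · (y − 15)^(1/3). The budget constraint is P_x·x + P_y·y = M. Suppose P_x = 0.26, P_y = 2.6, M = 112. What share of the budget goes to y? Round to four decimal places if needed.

share on y = 0.5593

Let x' = x−8, y' = y−15. MRS = 2·y'/x' = P_x/P_y.
Substituting into the budget: x* = 8 + 2/3·(M − 8·P_x − 15·P_y)/P_x, and y* = 15 + 1/3·(…)/P_y.
Discretionary income = 112 − 8·0.26 − 15·2.6 = 70.92; x* = 8 + 2/3·70.92/0.26 = 189.8462; y* = 15 + 1/3·70.92/2.6 = 24.0923.
Expenditure on y: 2.6·24.0923 = 62.64; share = 0.5593.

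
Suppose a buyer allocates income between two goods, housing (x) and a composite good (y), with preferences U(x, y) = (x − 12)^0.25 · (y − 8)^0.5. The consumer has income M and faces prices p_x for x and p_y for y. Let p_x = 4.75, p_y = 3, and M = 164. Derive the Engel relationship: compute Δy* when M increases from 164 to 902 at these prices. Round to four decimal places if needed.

Let x' = x−12, y' = y−8. MRS = (1/2)·y'/x' = p_x/p_y.
Substituting into the budget: x* = 12 + 1/3·(M − 12·p_x − 8·p_y)/p_x, and y* = 8 + 2/3·(…)/p_y.
Discretionary income = 164 − 12·4.75 − 8·3 = 83; y* = 8 + 2/3·83/3 = 26.4444.
At M' = 902: y* = 190.4444. Change: 190.4444 − 26.4444 = 164.

Δy* = 164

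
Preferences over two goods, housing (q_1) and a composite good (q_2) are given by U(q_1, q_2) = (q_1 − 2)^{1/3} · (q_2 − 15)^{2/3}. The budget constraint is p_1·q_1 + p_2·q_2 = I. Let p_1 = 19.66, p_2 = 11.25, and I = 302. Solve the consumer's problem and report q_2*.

This is Cobb-Douglas in (q_1−2, q_2−15): tangency gives 1/3·p_2·(q_2−15) = 2/3·p_1·(q_1−2).
Substituting into the budget: q_1* = 2 + 1/3·(I − 2·p_1 − 15·p_2)/p_1, and q_2* = 15 + 2/3·(…)/p_2.
Discretionary income = 302 − 2·19.66 − 15·11.25 = 93.93; q_2* = 15 + 2/3·93.93/11.25 = 20.5662.

q_2* = 20.5662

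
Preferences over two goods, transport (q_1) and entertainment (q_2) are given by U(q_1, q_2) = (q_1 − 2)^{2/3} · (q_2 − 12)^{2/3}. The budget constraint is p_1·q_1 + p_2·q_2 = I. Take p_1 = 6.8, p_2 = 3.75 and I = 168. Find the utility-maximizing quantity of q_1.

MRS = (q_2−12)/(q_1−2). Tangency with p_1/p_2 gives q_2−12 = (p_1/p_2)·(q_1−2).
Substituting into the budget: q_1* = 2 + 0.5·(I − 2·p_1 − 12·p_2)/p_1, and q_2* = 12 + 0.5·(…)/p_2.
Discretionary income = 168 − 2·6.8 − 12·3.75 = 109.4; q_1* = 2 + 0.5·109.4/6.8 = 10.0441.

q_1* = 10.0441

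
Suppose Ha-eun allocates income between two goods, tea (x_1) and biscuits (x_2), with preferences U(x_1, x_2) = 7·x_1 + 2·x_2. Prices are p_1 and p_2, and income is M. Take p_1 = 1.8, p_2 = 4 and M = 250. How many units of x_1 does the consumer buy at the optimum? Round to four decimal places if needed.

Perfect substitutes: compare marginal utility per dollar. 7/p_1 vs 2/p_2 → 3.8889 vs 0.5.
x_1 gives more utility per dollar, so spend all income on x_1: x_1* = M/p_1, x_2* = 0.
Numerically: x_1* = 138.8889, x_2* = 0.

x_1* = 138.8889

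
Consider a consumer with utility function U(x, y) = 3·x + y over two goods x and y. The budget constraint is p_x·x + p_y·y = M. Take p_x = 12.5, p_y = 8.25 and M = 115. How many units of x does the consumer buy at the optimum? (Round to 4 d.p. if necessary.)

Linear utility — the consumer picks whichever good has higher MU/price: 3/12.5 = 0.24 vs 1/8.25 = 0.1212.
x gives more utility per dollar, so spend all income on x: x* = M/p_x, y* = 0.
Numerically: x* = 9.2, y* = 0.

x* = 9.2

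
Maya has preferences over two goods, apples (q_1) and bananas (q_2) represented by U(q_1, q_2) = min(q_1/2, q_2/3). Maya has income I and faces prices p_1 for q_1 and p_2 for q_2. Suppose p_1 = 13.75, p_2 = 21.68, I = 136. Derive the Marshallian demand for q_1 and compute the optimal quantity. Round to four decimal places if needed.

Leontief preferences: the optimum is at the kink where q_1/2 = q_2/3, i.e. q_2 = (3/2)·q_1.
Budget: p_1·q_1 + p_2·(3/2)·q_1 = I, so (2·p_1 + 3·p_2)·q_1 = 2·I.
Demand: q_1*(p_1,p_2,I) = 2·I/(2·p_1 + 3·p_2), q_2* = 3·I/(2·p_1 + 3·p_2).
Here 2·13.75 + 3·21.68 = 92.54, giving q_1* = 2.9393.

q_1* = 2.9393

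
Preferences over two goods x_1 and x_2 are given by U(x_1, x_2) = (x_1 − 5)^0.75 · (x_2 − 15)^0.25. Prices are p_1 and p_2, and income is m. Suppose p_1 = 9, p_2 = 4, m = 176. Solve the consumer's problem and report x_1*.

Let x_1' = x_1−5, x_2' = x_2−15. MRS = 3·x_2'/x_1' = p_1/p_2.
After buying the subsistence bundle (5, 15), a share 0.75 of the remaining income goes to x_1: x_1* = 5 + 0.75·(m − 5p_1 − 15p_2)/p_1.
Discretionary income = 176 − 5·9 − 15·4 = 71; x_1* = 5 + 0.75·71/9 = 10.9167.

x_1* = 10.9167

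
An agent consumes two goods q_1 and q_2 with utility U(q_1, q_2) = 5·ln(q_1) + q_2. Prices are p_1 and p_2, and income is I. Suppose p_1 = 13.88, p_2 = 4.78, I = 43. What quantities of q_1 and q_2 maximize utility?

q_1* = 1.7219, q_2* = 3.9958

So q_1*(p_1,p_2) = 5·p_2/p_1, independent of income; and q_2* = (I − 5·p_2)/p_2.
At the given prices: q_1* = 5·4.78/13.88 = 1.7219, and q_2* = 3.9958.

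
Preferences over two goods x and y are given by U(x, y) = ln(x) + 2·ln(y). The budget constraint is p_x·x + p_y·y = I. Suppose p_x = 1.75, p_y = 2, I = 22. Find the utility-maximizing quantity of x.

MU_x/MU_y = (y)/(2·x); tangency sets this equal to p_x/p_y.
Rearranging, p_y·y = 2·p_x·x. Substituting into the budget gives p_x·x·(1 + 2) = I.
Demand: x*(p_x,p_y,I) = 1/3·I/p_x and y* = 2/3·I/p_y.
At p_x=1.75, p_y=2, I=22: x* = 1/3·22/1.75 = 4.1905.

x* = 4.1905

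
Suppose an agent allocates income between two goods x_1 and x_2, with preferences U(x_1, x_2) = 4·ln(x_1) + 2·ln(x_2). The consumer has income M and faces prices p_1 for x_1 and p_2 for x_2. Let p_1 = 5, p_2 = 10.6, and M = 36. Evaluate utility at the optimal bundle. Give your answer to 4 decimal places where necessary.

V = 6.5226

Tangency: MRS = 2·x_2/x_1 = p_1/p_2.
So 4·p_2·x_2 = 2·p_1·x_1; combined with the budget, a share 2/3 of income goes to x_1.
Demand: x_1*(p_1,p_2,M) = 2/3·M/p_1 and x_2* = 1/3·M/p_2.
At p_1=5, p_2=10.6, M=36: x_1* = 2/3·36/5 = 4.8, x_2* = 1.1321.
Utility at the optimum: U(4.8, 1.1321) = 6.5226.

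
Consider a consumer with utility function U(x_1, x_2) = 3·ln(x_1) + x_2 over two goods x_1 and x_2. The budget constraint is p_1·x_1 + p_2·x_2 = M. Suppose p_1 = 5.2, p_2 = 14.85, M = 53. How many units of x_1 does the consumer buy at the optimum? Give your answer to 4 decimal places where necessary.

MU_x_1 = 3/x_1, MU_x_2 = 1. Tangency: 3/x_1 = p_1/p_2.
So x_1*(p_1,p_2) = 3·p_2/p_1, independent of income; and x_2* = (M − 3·p_2)/p_2.
At the given prices: x_1* = 3·14.85/5.2 = 8.5673.

x_1* = 8.5673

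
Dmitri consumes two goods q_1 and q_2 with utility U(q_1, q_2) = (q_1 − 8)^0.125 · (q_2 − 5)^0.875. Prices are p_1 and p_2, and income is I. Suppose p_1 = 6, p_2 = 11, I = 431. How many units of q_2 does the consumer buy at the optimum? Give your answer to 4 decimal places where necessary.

q_2* = 31.0909

Let q_1' = q_1−8, q_2' = q_2−5. MRS = (1/7)·q_2'/q_1' = p_1/p_2.
After buying the subsistence bundle (8, 5), a share 0.125 of the remaining income goes to q_1: q_1* = 8 + 0.125·(I − 8p_1 − 5p_2)/p_1.
Discretionary income = 431 − 8·6 − 5·11 = 328; q_2* = 5 + 0.875·328/11 = 31.0909.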